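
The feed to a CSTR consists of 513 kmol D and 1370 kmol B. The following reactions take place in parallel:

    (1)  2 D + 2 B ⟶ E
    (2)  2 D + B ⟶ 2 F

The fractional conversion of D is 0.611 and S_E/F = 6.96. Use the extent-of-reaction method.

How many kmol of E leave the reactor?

146 kmol

Conversion of D: D consumed = 0.611 × 513 = 313.4 kmol = 2ξ₁ + 2ξ₂.
Selectivity: 1ξ₁ / (2ξ₂) = 6.96 → ξ₁ = 13.92 ξ₂.
Substitute: (2·13.92 + 2) ξ₂ = 313.4 → ξ₂ = 10.5 kmol, ξ₁ = 146.2 kmol.
Outlet amounts (n = n₀ + Σ ν·ξ):
  D: 513 − 2(146.2) − 2(10.5) = 199.6
  B: 1370 − 2(146.2) − 1(10.5) = 1067
  E: 0 + 1(146.2) = 146.2
  F: 0 + 2(10.5) = 21.01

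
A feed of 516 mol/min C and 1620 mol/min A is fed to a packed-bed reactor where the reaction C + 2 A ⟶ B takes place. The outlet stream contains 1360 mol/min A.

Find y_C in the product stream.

For A: n = n₀ − 2ξ → 1360 = 1620 − 2ξ, giving ξ = 130 mol/min.
Outlet amounts (n = n₀ + ν ξ):
  C: 516 − 1(130) = 386
  A: 1620 − 2(130) = 1360
  B: 0 + 1(130) = 130
Total out = 1876 mol/min; y_C = 386 / 1876 = 0.2058.

0.206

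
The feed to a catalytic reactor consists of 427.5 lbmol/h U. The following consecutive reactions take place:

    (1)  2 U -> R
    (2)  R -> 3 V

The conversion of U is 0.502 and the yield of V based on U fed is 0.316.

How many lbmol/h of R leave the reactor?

Conversion of U: U consumed = 2ξ₁ = 0.502 × 427.5 → ξ₁ = 107.3 lbmol/h.
Yield of V: 3ξ₂ / 427.5 = 0.316 → ξ₂ = 45.03 lbmol/h.
Outlet amounts (n = n₀ + Σ ν·ξ):
  U: 427.5 − 2(107.3) = 212.9
  R: 0 + 1(107.3) − 1(45.03) = 62.27
  V: 0 + 3(45.03) = 135.1

62.3 lbmol/h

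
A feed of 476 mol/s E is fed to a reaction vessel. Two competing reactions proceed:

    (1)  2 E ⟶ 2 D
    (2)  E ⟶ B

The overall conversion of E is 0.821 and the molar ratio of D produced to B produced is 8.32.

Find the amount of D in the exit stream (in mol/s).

349 mol/s

Conversion of E: E consumed = 0.821 × 476 = 390.8 mol/s = 2ξ₁ + 1ξ₂.
Selectivity: 2ξ₁ / (1ξ₂) = 8.32 → ξ₁ = 4.16 ξ₂.
Substitute: (2·4.16 + 1) ξ₂ = 390.8 → ξ₂ = 41.93 mol/s, ξ₁ = 174.4 mol/s.
Outlet amounts (n = n₀ + Σ ν·ξ):
  E: 476 − 2(174.4) − 1(41.93) = 85.2
  D: 0 + 2(174.4) = 348.9
  B: 0 + 1(41.93) = 41.93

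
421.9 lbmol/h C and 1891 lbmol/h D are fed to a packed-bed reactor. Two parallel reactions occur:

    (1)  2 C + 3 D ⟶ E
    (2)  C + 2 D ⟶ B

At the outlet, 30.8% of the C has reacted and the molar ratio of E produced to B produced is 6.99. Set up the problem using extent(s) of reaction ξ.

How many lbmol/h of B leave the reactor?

8.67 lbmol/h

Conversion of C: C consumed = 0.308 × 421.9 = 129.9 lbmol/h = 2ξ₁ + 1ξ₂.
Selectivity: 1ξ₁ / (1ξ₂) = 6.99 → ξ₁ = 6.99 ξ₂.
Substitute: (2·6.99 + 1) ξ₂ = 129.9 → ξ₂ = 8.675 lbmol/h, ξ₁ = 60.64 lbmol/h.
Outlet amounts (n = n₀ + Σ ν·ξ):
  C: 421.9 − 2(60.64) − 1(8.675) = 292
  D: 1891 − 3(60.64) − 2(8.675) = 1692
  E: 0 + 1(60.64) = 60.64
  B: 0 + 1(8.675) = 8.675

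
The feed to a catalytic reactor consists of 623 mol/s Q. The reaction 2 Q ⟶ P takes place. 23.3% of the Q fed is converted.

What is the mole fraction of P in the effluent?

0.132

Q reacted = 0.233 × 623 = 145.2 mol/s; ν_Q = −2, so ξ = 145.2/2 = 72.58 mol/s.
Outlet amounts (n = n₀ + ν ξ):
  Q: 623 − 2(72.58) = 477.8
  P: 0 + 1(72.58) = 72.58
Total out = 550.4 mol/s; y_P = 72.58 / 550.4 = 0.1319.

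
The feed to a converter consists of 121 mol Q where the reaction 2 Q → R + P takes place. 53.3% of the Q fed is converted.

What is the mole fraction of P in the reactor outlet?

0.267

Q reacted = 0.533 × 121 = 64.49 mol; ν_Q = −2, so ξ = 64.49/2 = 32.25 mol.
Outlet amounts (n = n₀ + ν ξ):
  Q: 121 − 2(32.25) = 56.51
  R: 0 + 1(32.25) = 32.25
  P: 0 + 1(32.25) = 32.25
Total out = 121 mol; y_P = 32.25 / 121 = 0.2665.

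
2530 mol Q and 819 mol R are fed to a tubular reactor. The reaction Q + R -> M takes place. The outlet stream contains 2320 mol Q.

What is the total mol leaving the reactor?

3140 mol

For Q: n = n₀ − 1ξ → 2320 = 2530 − 1ξ, giving ξ = 210 mol.
Outlet amounts (n = n₀ + ν ξ):
  Q: 2530 − 1(210) = 2320
  R: 819 − 1(210) = 609
  M: 0 + 1(210) = 210
Total out = 2320 + 609 + 210 = 3139 mol.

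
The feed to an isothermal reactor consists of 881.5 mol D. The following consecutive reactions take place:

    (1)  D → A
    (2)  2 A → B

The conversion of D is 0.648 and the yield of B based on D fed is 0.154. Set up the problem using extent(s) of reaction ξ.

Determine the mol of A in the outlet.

300 mol

Conversion of D: D consumed = 1ξ₁ = 0.648 × 881.5 → ξ₁ = 571.2 mol.
Yield of B: 1ξ₂ / 881.5 = 0.154 → ξ₂ = 135.8 mol.
Outlet amounts (n = n₀ + Σ ν·ξ):
  D: 881.5 − 1(571.2) = 310.3
  A: 0 + 1(571.2) − 2(135.8) = 299.7
  B: 0 + 1(135.8) = 135.8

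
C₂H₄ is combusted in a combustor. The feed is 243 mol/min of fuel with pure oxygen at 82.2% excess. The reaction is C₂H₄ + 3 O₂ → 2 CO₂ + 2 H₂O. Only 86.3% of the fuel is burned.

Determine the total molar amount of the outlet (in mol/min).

Stoichiometric O₂ = 3 × 243 = 729 mol/min; O₂ fed = 729 × 1.822 = 1328 mol/min.
Fuel reacted = 0.863 × 243 → ξ = 209.7 mol/min.
Outlet (n = n₀ + ν ξ):
  C₂H₄: 243 − 1(209.7) = 33.29
  O₂: 1328 − 3(209.7) = 699.1
  CO₂: 0 + 2(209.7) = 419.4
  H₂O: 0 + 2(209.7) = 419.4
Total out = 33.29 + 699.1 + 419.4 + 419.4 = 1571 mol/min.

1570 mol/min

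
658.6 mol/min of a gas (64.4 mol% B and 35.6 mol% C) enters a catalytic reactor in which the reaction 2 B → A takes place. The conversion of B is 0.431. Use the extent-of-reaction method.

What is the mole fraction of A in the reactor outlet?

0.161

B reacted = 0.431 × 424.1 = 182.8 mol/min; ν_B = −2, so ξ = 182.8/2 = 91.4 mol/min.
Outlet amounts (n = n₀ + ν ξ):
  B: 424.1 − 2(91.4) = 241.3
  A: 0 + 1(91.4) = 91.4
  C: 234.5 (inert)
Total out = 567.2 mol/min; y_A = 91.4 / 567.2 = 0.1611.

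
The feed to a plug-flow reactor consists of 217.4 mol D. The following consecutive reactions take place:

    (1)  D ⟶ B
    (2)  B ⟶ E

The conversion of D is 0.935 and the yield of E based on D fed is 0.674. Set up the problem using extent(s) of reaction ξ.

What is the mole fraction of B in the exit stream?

Conversion of D: D consumed = 1ξ₁ = 0.935 × 217.4 → ξ₁ = 203.3 mol.
Yield of E: 1ξ₂ / 217.4 = 0.674 → ξ₂ = 146.5 mol.
Outlet amounts (n = n₀ + Σ ν·ξ):
  D: 217.4 − 1(203.3) = 14.13
  B: 0 + 1(203.3) − 1(146.5) = 56.74
  E: 0 + 1(146.5) = 146.5
Total out = 217.4 mol; y_B = 56.74 / 217.4 = 0.261.

0.261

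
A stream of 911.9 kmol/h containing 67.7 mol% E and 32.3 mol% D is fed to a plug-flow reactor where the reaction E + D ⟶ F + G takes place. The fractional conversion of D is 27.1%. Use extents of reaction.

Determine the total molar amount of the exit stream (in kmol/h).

D reacted = 0.271 × 294.5 = 79.82 kmol/h; ν_D = −1, so ξ = 79.82/1 = 79.82 kmol/h.
Outlet amounts (n = n₀ + ν ξ):
  E: 617.4 − 1(79.82) = 537.5
  D: 294.5 − 1(79.82) = 214.7
  F: 0 + 1(79.82) = 79.82
  G: 0 + 1(79.82) = 79.82
Total out = 537.5 + 214.7 + 79.82 + 79.82 = 911.9 kmol/h.

912 kmol/h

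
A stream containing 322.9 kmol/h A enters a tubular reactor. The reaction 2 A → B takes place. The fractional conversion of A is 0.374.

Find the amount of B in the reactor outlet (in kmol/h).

60.4 kmol/h

A reacted = 0.374 × 322.9 = 120.8 kmol/h; ν_A = −2, so ξ = 120.8/2 = 60.38 kmol/h.
Outlet amounts (n = n₀ + ν ξ):
  A: 322.9 − 2(60.38) = 202.1
  B: 0 + 1(60.38) = 60.38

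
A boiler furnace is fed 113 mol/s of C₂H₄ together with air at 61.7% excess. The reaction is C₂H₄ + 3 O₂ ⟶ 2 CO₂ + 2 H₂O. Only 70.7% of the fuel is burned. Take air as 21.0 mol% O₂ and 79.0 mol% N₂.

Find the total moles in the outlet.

2720 mol/s

Stoichiometric O₂ = 3 × 113 = 339 mol/s; O₂ fed = 339 × 1.617 = 548.2 mol/s.
N₂ fed = 548.2 × 79/21 = 2062 mol/s.
Fuel reacted = 0.707 × 113 → ξ = 79.89 mol/s.
Outlet (n = n₀ + ν ξ):
  C₂H₄: 113 − 1(79.89) = 33.11
  O₂: 548.2 − 3(79.89) = 308.5
  N₂: 2062 (inert)
  CO₂: 0 + 2(79.89) = 159.8
  H₂O: 0 + 2(79.89) = 159.8
Total out = 33.11 + 308.5 + 2062 + 159.8 + 159.8 = 2723 mol/s.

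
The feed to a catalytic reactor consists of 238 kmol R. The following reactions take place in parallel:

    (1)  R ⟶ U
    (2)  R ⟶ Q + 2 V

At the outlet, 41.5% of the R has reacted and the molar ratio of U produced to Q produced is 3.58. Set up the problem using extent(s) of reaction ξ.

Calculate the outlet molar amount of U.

Conversion of R: R consumed = 0.415 × 238 = 98.77 kmol = 1ξ₁ + 1ξ₂.
Selectivity: 1ξ₁ / (1ξ₂) = 3.58 → ξ₁ = 3.58 ξ₂.
Substitute: (1·3.58 + 1) ξ₂ = 98.77 → ξ₂ = 21.57 kmol, ξ₁ = 77.2 kmol.
Outlet amounts (n = n₀ + Σ ν·ξ):
  R: 238 − 1(77.2) − 1(21.57) = 139.2
  U: 0 + 1(77.2) = 77.2
  Q: 0 + 1(21.57) = 21.57
  V: 0 + 2(21.57) = 43.13

77.2 kmol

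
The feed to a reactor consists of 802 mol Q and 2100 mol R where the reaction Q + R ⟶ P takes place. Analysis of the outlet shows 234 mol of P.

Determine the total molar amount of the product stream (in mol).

2670 mol

For P: n = n₀ + 1ξ → 234 = 0 + 1ξ, giving ξ = 234 mol.
Outlet amounts (n = n₀ + ν ξ):
  Q: 802 − 1(234) = 568
  R: 2100 − 1(234) = 1866
  P: 0 + 1(234) = 234
Total out = 568 + 1866 + 234 = 2668 mol.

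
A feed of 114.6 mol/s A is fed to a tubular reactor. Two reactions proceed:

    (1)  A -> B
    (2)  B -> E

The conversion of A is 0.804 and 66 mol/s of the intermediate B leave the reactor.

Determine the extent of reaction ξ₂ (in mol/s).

Conversion of A: A consumed = 1ξ₁ = 0.804 × 114.6 → ξ₁ = 92.14 mol/s.
B balance: n_B = 0 + 1ξ₁ − 1ξ₂ = 66 → ξ₂ = (1·92.14 − 66)/1 = 26.14 mol/s.
Outlet amounts (n = n₀ + Σ ν·ξ):
  A: 114.6 − 1(92.14) = 22.46
  B: 0 + 1(92.14) − 1(26.14) = 66
  E: 0 + 1(26.14) = 26.14

ξ₂ = 26.1 mol/s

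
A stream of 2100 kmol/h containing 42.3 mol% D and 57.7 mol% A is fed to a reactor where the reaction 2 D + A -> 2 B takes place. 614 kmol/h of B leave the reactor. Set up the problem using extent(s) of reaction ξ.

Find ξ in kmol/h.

ξ = 307 kmol/h

For B: n = n₀ + 2ξ → 614 = 0 + 2ξ, giving ξ = 307 kmol/h.
Outlet amounts (n = n₀ + ν ξ):
  D: 888.3 − 2(307) = 274.3
  A: 1212 − 1(307) = 904.7
  B: 0 + 2(307) = 614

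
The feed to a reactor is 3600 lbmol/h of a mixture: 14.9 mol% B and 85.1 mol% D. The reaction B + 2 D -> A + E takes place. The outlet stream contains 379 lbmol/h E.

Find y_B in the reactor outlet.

For E: n = n₀ + 1ξ → 379 = 0 + 1ξ, giving ξ = 379 lbmol/h.
Outlet amounts (n = n₀ + ν ξ):
  B: 536.4 − 1(379) = 157.4
  D: 3064 − 2(379) = 2306
  A: 0 + 1(379) = 379
  E: 0 + 1(379) = 379
Total out = 3221 lbmol/h; y_B = 157.4 / 3221 = 0.04887.

0.0489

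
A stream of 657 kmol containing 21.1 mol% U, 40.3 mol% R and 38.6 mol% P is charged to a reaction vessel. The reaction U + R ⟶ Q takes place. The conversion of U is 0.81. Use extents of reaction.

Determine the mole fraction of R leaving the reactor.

U reacted = 0.81 × 138.6 = 112.3 kmol; ν_U = −1, so ξ = 112.3/1 = 112.3 kmol.
Outlet amounts (n = n₀ + ν ξ):
  U: 138.6 − 1(112.3) = 26.34
  R: 264.8 − 1(112.3) = 152.5
  Q: 0 + 1(112.3) = 112.3
  P: 253.6 (inert)
Total out = 544.7 kmol; y_R = 152.5 / 544.7 = 0.2799.

0.28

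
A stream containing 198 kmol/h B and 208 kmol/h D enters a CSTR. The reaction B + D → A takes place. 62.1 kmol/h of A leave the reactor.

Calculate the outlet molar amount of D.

For A: n = n₀ + 1ξ → 62.1 = 0 + 1ξ, giving ξ = 62.1 kmol/h.
Outlet amounts (n = n₀ + ν ξ):
  B: 198 − 1(62.1) = 135.9
  D: 208 − 1(62.1) = 145.9
  A: 0 + 1(62.1) = 62.1

146 kmol/h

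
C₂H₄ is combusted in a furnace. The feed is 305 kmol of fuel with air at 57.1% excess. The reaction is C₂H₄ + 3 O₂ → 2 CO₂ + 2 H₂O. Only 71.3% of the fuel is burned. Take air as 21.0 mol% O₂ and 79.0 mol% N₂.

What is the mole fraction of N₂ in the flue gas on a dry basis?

0.805

Stoichiometric O₂ = 3 × 305 = 915 kmol; O₂ fed = 915 × 1.571 = 1437 kmol.
N₂ fed = 1437 × 79/21 = 5408 kmol.
Fuel reacted = 0.713 × 305 → ξ = 217.5 kmol.
Outlet (n = n₀ + ν ξ):
  C₂H₄: 305 − 1(217.5) = 87.53
  O₂: 1437 − 3(217.5) = 785.1
  N₂: 5408 (inert)
  CO₂: 0 + 2(217.5) = 434.9
  H₂O: 0 + 2(217.5) = 434.9
Dry total = 6715 kmol; y_N₂ (dry) = 5408 / 6715 = 0.8053.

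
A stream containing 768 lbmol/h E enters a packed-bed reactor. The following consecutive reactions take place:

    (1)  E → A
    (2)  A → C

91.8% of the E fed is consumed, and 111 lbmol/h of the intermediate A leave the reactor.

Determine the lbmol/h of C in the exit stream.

Conversion of E: E consumed = 1ξ₁ = 0.918 × 768 → ξ₁ = 705 lbmol/h.
A balance: n_A = 0 + 1ξ₁ − 1ξ₂ = 111 → ξ₂ = (1·705 − 111)/1 = 594 lbmol/h.
Outlet amounts (n = n₀ + Σ ν·ξ):
  E: 768 − 1(705) = 62.98
  A: 0 + 1(705) − 1(594) = 111
  C: 0 + 1(594) = 594

594 lbmol/h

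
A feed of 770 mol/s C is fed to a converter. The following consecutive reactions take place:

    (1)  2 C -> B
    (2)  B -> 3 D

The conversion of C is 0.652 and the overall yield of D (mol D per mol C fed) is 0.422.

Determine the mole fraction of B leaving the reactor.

0.194

Conversion of C: C consumed = 2ξ₁ = 0.652 × 770 → ξ₁ = 251 mol/s.
Yield of D: 3ξ₂ / 770 = 0.422 → ξ₂ = 108.3 mol/s.
Outlet amounts (n = n₀ + Σ ν·ξ):
  C: 770 − 2(251) = 268
  B: 0 + 1(251) − 1(108.3) = 142.7
  D: 0 + 3(108.3) = 324.9
Total out = 735.6 mol/s; y_B = 142.7 / 735.6 = 0.194.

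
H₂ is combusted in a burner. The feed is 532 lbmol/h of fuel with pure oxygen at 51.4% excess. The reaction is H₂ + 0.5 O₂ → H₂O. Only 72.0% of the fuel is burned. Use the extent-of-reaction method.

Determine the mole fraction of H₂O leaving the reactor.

Stoichiometric O₂ = 0.5 × 532 = 266 lbmol/h; O₂ fed = 266 × 1.514 = 402.7 lbmol/h.
Fuel reacted = 0.72 × 532 → ξ = 383 lbmol/h.
Outlet (n = n₀ + ν ξ):
  H₂: 532 − 1(383) = 149
  O₂: 402.7 − 0.5(383) = 211.2
  H₂O: 0 + 1(383) = 383
Total out = 743.2 lbmol/h; y_H₂O = 383 / 743.2 = 0.5154.

0.515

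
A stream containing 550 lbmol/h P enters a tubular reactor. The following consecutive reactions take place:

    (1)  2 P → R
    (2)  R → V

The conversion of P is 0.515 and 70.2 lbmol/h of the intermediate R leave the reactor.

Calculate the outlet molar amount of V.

71.4 lbmol/h

Conversion of P: P consumed = 2ξ₁ = 0.515 × 550 → ξ₁ = 141.6 lbmol/h.
R balance: n_R = 0 + 1ξ₁ − 1ξ₂ = 70.2 → ξ₂ = (1·141.6 − 70.2)/1 = 71.42 lbmol/h.
Outlet amounts (n = n₀ + Σ ν·ξ):
  P: 550 − 2(141.6) = 266.8
  R: 0 + 1(141.6) − 1(71.42) = 70.2
  V: 0 + 1(71.42) = 71.42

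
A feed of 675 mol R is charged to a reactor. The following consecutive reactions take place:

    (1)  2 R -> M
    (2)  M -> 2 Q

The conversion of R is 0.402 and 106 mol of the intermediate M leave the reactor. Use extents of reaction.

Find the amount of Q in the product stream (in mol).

59.4 mol

Conversion of R: R consumed = 2ξ₁ = 0.402 × 675 → ξ₁ = 135.7 mol.
M balance: n_M = 0 + 1ξ₁ − 1ξ₂ = 106 → ξ₂ = (1·135.7 − 106)/1 = 29.68 mol.
Outlet amounts (n = n₀ + Σ ν·ξ):
  R: 675 − 2(135.7) = 403.6
  M: 0 + 1(135.7) − 1(29.68) = 106
  Q: 0 + 2(29.68) = 59.35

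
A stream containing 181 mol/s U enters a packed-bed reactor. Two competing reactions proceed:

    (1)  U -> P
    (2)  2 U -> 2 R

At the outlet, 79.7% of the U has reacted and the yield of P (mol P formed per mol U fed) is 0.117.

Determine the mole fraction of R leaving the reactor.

0.68

Yield of P: 1ξ₁ / 181 = 0.117 → ξ₁ = 21.18 mol/s.
Conversion of U: 1ξ₁ + 2ξ₂ = 0.797 × 181 = 144.3 → ξ₂ = 61.54 mol/s.
Outlet amounts (n = n₀ + Σ ν·ξ):
  U: 181 − 1(21.18) − 2(61.54) = 36.74
  P: 0 + 1(21.18) = 21.18
  R: 0 + 2(61.54) = 123.1
Total out = 181 mol/s; y_R = 123.1 / 181 = 0.68.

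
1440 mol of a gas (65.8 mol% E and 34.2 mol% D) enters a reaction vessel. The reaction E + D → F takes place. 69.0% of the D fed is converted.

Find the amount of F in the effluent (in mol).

D reacted = 0.69 × 492.5 = 339.8 mol; ν_D = −1, so ξ = 339.8/1 = 339.8 mol.
Outlet amounts (n = n₀ + ν ξ):
  E: 947.5 − 1(339.8) = 607.7
  D: 492.5 − 1(339.8) = 152.7
  F: 0 + 1(339.8) = 339.8

340 mol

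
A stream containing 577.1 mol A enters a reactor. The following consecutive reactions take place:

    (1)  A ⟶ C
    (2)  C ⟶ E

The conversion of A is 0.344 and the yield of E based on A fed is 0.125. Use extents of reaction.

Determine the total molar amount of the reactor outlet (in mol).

577 mol

Conversion of A: A consumed = 1ξ₁ = 0.344 × 577.1 → ξ₁ = 198.5 mol.
Yield of E: 1ξ₂ / 577.1 = 0.125 → ξ₂ = 72.14 mol.
Outlet amounts (n = n₀ + Σ ν·ξ):
  A: 577.1 − 1(198.5) = 378.6
  C: 0 + 1(198.5) − 1(72.14) = 126.4
  E: 0 + 1(72.14) = 72.14
Total out = 378.6 + 126.4 + 72.14 = 577.1 mol.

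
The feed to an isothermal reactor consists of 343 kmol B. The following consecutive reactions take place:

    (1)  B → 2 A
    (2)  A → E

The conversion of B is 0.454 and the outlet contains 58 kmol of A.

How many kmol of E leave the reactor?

253 kmol

Conversion of B: B consumed = 1ξ₁ = 0.454 × 343 → ξ₁ = 155.7 kmol.
A balance: n_A = 0 + 2ξ₁ − 1ξ₂ = 58 → ξ₂ = (2·155.7 − 58)/1 = 253.4 kmol.
Outlet amounts (n = n₀ + Σ ν·ξ):
  B: 343 − 1(155.7) = 187.3
  A: 0 + 2(155.7) − 1(253.4) = 58
  E: 0 + 1(253.4) = 253.4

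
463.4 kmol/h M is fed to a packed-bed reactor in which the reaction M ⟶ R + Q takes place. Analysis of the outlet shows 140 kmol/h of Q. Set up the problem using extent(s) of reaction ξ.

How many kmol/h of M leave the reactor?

323 kmol/h

For Q: n = n₀ + 1ξ → 140 = 0 + 1ξ, giving ξ = 140 kmol/h.
Outlet amounts (n = n₀ + ν ξ):
  M: 463.4 − 1(140) = 323.4
  R: 0 + 1(140) = 140
  Q: 0 + 1(140) = 140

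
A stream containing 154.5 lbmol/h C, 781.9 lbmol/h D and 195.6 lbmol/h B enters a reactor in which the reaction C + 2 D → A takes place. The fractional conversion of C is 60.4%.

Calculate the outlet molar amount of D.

595 lbmol/h

C reacted = 0.604 × 154.5 = 93.32 lbmol/h; ν_C = −1, so ξ = 93.32/1 = 93.32 lbmol/h.
Outlet amounts (n = n₀ + ν ξ):
  C: 154.5 − 1(93.32) = 61.18
  D: 781.9 − 2(93.32) = 595.3
  A: 0 + 1(93.32) = 93.32
  B: 195.6 (inert)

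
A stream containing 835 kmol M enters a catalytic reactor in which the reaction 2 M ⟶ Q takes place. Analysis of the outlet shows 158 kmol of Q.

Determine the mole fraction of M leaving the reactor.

For Q: n = n₀ + 1ξ → 158 = 0 + 1ξ, giving ξ = 158 kmol.
Outlet amounts (n = n₀ + ν ξ):
  M: 835 − 2(158) = 519
  Q: 0 + 1(158) = 158
Total out = 677 kmol; y_M = 519 / 677 = 0.7666.

0.767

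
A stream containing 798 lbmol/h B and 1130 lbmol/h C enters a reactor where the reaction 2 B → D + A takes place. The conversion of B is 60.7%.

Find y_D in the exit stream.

0.126

B reacted = 0.607 × 798 = 484.4 lbmol/h; ν_B = −2, so ξ = 484.4/2 = 242.2 lbmol/h.
Outlet amounts (n = n₀ + ν ξ):
  B: 798 − 2(242.2) = 313.6
  D: 0 + 1(242.2) = 242.2
  A: 0 + 1(242.2) = 242.2
  C: 1130 (inert)
Total out = 1928 lbmol/h; y_D = 242.2 / 1928 = 0.1256.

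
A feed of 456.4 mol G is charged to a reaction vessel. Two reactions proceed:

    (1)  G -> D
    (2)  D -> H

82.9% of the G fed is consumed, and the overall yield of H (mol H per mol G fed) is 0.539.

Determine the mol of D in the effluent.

Conversion of G: G consumed = 1ξ₁ = 0.829 × 456.4 → ξ₁ = 378.4 mol.
Yield of H: 1ξ₂ / 456.4 = 0.539 → ξ₂ = 246 mol.
Outlet amounts (n = n₀ + Σ ν·ξ):
  G: 456.4 − 1(378.4) = 78.04
  D: 0 + 1(378.4) − 1(246) = 132.4
  H: 0 + 1(246) = 246

132 mol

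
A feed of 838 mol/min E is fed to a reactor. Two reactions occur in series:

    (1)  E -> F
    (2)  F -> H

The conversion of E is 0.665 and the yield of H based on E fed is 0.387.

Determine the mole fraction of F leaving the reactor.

0.278

Conversion of E: E consumed = 1ξ₁ = 0.665 × 838 → ξ₁ = 557.3 mol/min.
Yield of H: 1ξ₂ / 838 = 0.387 → ξ₂ = 324.3 mol/min.
Outlet amounts (n = n₀ + Σ ν·ξ):
  E: 838 − 1(557.3) = 280.7
  F: 0 + 1(557.3) − 1(324.3) = 233
  H: 0 + 1(324.3) = 324.3
Total out = 838 mol/min; y_F = 233 / 838 = 0.278.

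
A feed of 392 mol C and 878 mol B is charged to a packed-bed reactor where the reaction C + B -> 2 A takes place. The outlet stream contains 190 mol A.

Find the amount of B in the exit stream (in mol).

For A: n = n₀ + 2ξ → 190 = 0 + 2ξ, giving ξ = 95 mol.
Outlet amounts (n = n₀ + ν ξ):
  C: 392 − 1(95) = 297
  B: 878 − 1(95) = 783
  A: 0 + 2(95) = 190

783 mol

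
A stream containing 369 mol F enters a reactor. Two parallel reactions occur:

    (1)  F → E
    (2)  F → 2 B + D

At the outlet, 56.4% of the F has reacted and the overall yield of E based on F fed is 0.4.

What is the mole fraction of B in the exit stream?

Yield of E: 1ξ₁ / 369 = 0.4 → ξ₁ = 147.6 mol.
Conversion of F: 1ξ₁ + 1ξ₂ = 0.564 × 369 = 208.1 → ξ₂ = 60.52 mol.
Outlet amounts (n = n₀ + Σ ν·ξ):
  F: 369 − 1(147.6) − 1(60.52) = 160.9
  E: 0 + 1(147.6) = 147.6
  B: 0 + 2(60.52) = 121
  D: 0 + 1(60.52) = 60.52
Total out = 490 mol; y_B = 121 / 490 = 0.247.

0.247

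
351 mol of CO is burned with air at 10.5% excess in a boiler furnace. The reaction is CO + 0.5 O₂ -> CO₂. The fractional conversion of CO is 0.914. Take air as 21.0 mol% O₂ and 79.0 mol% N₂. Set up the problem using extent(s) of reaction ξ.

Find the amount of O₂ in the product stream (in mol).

33.5 mol

Stoichiometric O₂ = 0.5 × 351 = 175.5 mol; O₂ fed = 175.5 × 1.105 = 193.9 mol.
N₂ fed = 193.9 × 79/21 = 729.5 mol.
Fuel reacted = 0.914 × 351 → ξ = 320.8 mol.
Outlet (n = n₀ + ν ξ):
  CO: 351 − 1(320.8) = 30.19
  O₂: 193.9 − 0.5(320.8) = 33.52
  N₂: 729.5 (inert)
  CO₂: 0 + 1(320.8) = 320.8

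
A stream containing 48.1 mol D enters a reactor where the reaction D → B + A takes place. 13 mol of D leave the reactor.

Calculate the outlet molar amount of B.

For D: n = n₀ − 1ξ → 13 = 48.1 − 1ξ, giving ξ = 35.1 mol.
Outlet amounts (n = n₀ + ν ξ):
  D: 48.1 − 1(35.1) = 13
  B: 0 + 1(35.1) = 35.1
  A: 0 + 1(35.1) = 35.1

35.1 mol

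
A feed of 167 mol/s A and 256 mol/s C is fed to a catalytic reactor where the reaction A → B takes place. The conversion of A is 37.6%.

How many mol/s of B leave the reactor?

62.8 mol/s

A reacted = 0.376 × 167 = 62.79 mol/s; ν_A = −1, so ξ = 62.79/1 = 62.79 mol/s.
Outlet amounts (n = n₀ + ν ξ):
  A: 167 − 1(62.79) = 104.2
  B: 0 + 1(62.79) = 62.79
  C: 256 (inert)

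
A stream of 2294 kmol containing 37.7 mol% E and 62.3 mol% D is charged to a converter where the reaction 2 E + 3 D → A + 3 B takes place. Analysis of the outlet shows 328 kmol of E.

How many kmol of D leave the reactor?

624 kmol

For E: n = n₀ − 2ξ → 328 = 864.8 − 2ξ, giving ξ = 268.4 kmol.
Outlet amounts (n = n₀ + ν ξ):
  E: 864.8 − 2(268.4) = 328
  D: 1429 − 3(268.4) = 623.9
  A: 0 + 1(268.4) = 268.4
  B: 0 + 3(268.4) = 805.3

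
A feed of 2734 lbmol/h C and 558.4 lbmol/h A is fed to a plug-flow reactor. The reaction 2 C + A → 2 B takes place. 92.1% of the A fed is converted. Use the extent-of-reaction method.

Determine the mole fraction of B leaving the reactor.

0.37

A reacted = 0.921 × 558.4 = 514.3 lbmol/h; ν_A = −1, so ξ = 514.3/1 = 514.3 lbmol/h.
Outlet amounts (n = n₀ + ν ξ):
  C: 2734 − 2(514.3) = 1705
  A: 558.4 − 1(514.3) = 44.11
  B: 0 + 2(514.3) = 1029
Total out = 2778 lbmol/h; y_B = 1029 / 2778 = 0.3702.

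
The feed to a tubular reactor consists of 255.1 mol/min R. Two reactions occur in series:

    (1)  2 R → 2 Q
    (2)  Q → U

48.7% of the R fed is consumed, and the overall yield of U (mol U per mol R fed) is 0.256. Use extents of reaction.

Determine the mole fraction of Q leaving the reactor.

0.231

Conversion of R: R consumed = 2ξ₁ = 0.487 × 255.1 → ξ₁ = 62.12 mol/min.
Yield of U: 1ξ₂ / 255.1 = 0.256 → ξ₂ = 65.31 mol/min.
Outlet amounts (n = n₀ + Σ ν·ξ):
  R: 255.1 − 2(62.12) = 130.9
  Q: 0 + 2(62.12) − 1(65.31) = 58.93
  U: 0 + 1(65.31) = 65.31
Total out = 255.1 mol/min; y_Q = 58.93 / 255.1 = 0.231.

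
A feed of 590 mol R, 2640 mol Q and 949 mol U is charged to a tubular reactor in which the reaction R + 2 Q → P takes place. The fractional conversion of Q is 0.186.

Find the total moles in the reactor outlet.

Q reacted = 0.186 × 2640 = 491 mol; ν_Q = −2, so ξ = 491/2 = 245.5 mol.
Outlet amounts (n = n₀ + ν ξ):
  R: 590 − 1(245.5) = 344.5
  Q: 2640 − 2(245.5) = 2149
  P: 0 + 1(245.5) = 245.5
  U: 949 (inert)
Total out = 344.5 + 2149 + 245.5 + 949 = 3688 mol.

3690 mol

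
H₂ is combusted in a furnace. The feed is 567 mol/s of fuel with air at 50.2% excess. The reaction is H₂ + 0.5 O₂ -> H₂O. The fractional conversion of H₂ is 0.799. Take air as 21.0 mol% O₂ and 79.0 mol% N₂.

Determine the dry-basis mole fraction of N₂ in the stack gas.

0.836

Stoichiometric O₂ = 0.5 × 567 = 283.5 mol/s; O₂ fed = 283.5 × 1.502 = 425.8 mol/s.
N₂ fed = 425.8 × 79/21 = 1602 mol/s.
Fuel reacted = 0.799 × 567 → ξ = 453 mol/s.
Outlet (n = n₀ + ν ξ):
  H₂: 567 − 1(453) = 114
  O₂: 425.8 − 0.5(453) = 199.3
  N₂: 1602 (inert)
  H₂O: 0 + 1(453) = 453
Dry total = 1915 mol/s; y_N₂ (dry) = 1602 / 1915 = 0.8364.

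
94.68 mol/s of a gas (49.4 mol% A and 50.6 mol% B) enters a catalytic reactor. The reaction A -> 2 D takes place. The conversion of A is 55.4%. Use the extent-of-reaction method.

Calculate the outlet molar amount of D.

A reacted = 0.554 × 46.77 = 25.91 mol/s; ν_A = −1, so ξ = 25.91/1 = 25.91 mol/s.
Outlet amounts (n = n₀ + ν ξ):
  A: 46.77 − 1(25.91) = 20.86
  D: 0 + 2(25.91) = 51.82
  B: 47.91 (inert)

51.8 mol/s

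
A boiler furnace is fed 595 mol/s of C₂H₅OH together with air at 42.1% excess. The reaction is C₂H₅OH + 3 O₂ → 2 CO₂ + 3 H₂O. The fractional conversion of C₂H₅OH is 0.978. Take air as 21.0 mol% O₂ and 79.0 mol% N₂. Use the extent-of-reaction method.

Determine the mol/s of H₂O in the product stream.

Stoichiometric O₂ = 3 × 595 = 1785 mol/s; O₂ fed = 1785 × 1.421 = 2536 mol/s.
N₂ fed = 2536 × 79/21 = 9542 mol/s.
Fuel reacted = 0.978 × 595 → ξ = 581.9 mol/s.
Outlet (n = n₀ + ν ξ):
  C₂H₅OH: 595 − 1(581.9) = 13.09
  O₂: 2536 − 3(581.9) = 790.8
  N₂: 9542 (inert)
  CO₂: 0 + 2(581.9) = 1164
  H₂O: 0 + 3(581.9) = 1746

1750 mol/s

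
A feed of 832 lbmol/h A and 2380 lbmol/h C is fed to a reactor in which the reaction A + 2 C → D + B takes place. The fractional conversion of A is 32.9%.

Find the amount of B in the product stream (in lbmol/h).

A reacted = 0.329 × 832 = 273.7 lbmol/h; ν_A = −1, so ξ = 273.7/1 = 273.7 lbmol/h.
Outlet amounts (n = n₀ + ν ξ):
  A: 832 − 1(273.7) = 558.3
  C: 2380 − 2(273.7) = 1833
  D: 0 + 1(273.7) = 273.7
  B: 0 + 1(273.7) = 273.7

274 lbmol/h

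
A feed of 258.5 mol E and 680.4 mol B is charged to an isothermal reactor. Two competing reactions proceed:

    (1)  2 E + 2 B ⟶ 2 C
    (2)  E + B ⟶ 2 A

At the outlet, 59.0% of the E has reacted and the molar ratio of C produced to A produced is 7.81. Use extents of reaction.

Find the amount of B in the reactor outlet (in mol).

Conversion of E: E consumed = 0.59 × 258.5 = 152.5 mol = 2ξ₁ + 1ξ₂.
Selectivity: 2ξ₁ / (2ξ₂) = 7.81 → ξ₁ = 7.81 ξ₂.
Substitute: (2·7.81 + 1) ξ₂ = 152.5 → ξ₂ = 9.177 mol, ξ₁ = 71.67 mol.
Outlet amounts (n = n₀ + Σ ν·ξ):
  E: 258.5 − 2(71.67) − 1(9.177) = 106
  B: 680.4 − 2(71.67) − 1(9.177) = 527.9
  C: 0 + 2(71.67) = 143.3
  A: 0 + 2(9.177) = 18.35

528 mol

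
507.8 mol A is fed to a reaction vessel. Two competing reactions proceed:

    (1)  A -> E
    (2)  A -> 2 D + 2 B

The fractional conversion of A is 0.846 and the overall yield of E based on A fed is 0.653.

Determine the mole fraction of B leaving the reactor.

Yield of E: 1ξ₁ / 507.8 = 0.653 → ξ₁ = 331.6 mol.
Conversion of A: 1ξ₁ + 1ξ₂ = 0.846 × 507.8 = 429.6 → ξ₂ = 98.01 mol.
Outlet amounts (n = n₀ + Σ ν·ξ):
  A: 507.8 − 1(331.6) − 1(98.01) = 78.2
  E: 0 + 1(331.6) = 331.6
  D: 0 + 2(98.01) = 196
  B: 0 + 2(98.01) = 196
Total out = 801.8 mol; y_B = 196 / 801.8 = 0.2445.

0.244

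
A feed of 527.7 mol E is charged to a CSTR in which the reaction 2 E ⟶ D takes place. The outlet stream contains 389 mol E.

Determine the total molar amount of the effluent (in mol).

458 mol

For E: n = n₀ − 2ξ → 389 = 527.7 − 2ξ, giving ξ = 69.35 mol.
Outlet amounts (n = n₀ + ν ξ):
  E: 527.7 − 2(69.35) = 389
  D: 0 + 1(69.35) = 69.35
Total out = 389 + 69.35 = 458.4 mol.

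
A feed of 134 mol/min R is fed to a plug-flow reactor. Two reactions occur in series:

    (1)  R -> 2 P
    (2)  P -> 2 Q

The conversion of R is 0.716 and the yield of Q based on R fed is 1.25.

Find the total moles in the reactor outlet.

314 mol/min

Conversion of R: R consumed = 1ξ₁ = 0.716 × 134 → ξ₁ = 95.94 mol/min.
Yield of Q: 2ξ₂ / 134 = 1.25 → ξ₂ = 83.75 mol/min.
Outlet amounts (n = n₀ + Σ ν·ξ):
  R: 134 − 1(95.94) = 38.06
  P: 0 + 2(95.94) − 1(83.75) = 108.1
  Q: 0 + 2(83.75) = 167.5
Total out = 38.06 + 108.1 + 167.5 = 313.7 mol/min.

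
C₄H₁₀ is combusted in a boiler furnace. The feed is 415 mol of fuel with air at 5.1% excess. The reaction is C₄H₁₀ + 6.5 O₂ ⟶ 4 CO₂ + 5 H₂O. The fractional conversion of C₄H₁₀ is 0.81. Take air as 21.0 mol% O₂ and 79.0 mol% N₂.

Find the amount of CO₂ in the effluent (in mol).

Stoichiometric O₂ = 6.5 × 415 = 2698 mol; O₂ fed = 2698 × 1.051 = 2835 mol.
N₂ fed = 2835 × 79/21 = 10670 mol.
Fuel reacted = 0.81 × 415 → ξ = 336.2 mol.
Outlet (n = n₀ + ν ξ):
  C₄H₁₀: 415 − 1(336.2) = 78.85
  O₂: 2835 − 6.5(336.2) = 650.1
  N₂: 10670 (inert)
  CO₂: 0 + 4(336.2) = 1345
  H₂O: 0 + 5(336.2) = 1681

1340 mol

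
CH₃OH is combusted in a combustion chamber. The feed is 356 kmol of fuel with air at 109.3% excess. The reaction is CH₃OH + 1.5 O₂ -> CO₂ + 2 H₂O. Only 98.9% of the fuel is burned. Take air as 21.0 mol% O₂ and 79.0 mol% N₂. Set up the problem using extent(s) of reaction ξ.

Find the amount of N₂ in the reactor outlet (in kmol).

4200 kmol

Stoichiometric O₂ = 1.5 × 356 = 534 kmol; O₂ fed = 534 × 2.093 = 1118 kmol.
N₂ fed = 1118 × 79/21 = 4205 kmol.
Fuel reacted = 0.989 × 356 → ξ = 352.1 kmol.
Outlet (n = n₀ + ν ξ):
  CH₃OH: 356 − 1(352.1) = 3.916
  O₂: 1118 − 1.5(352.1) = 589.5
  N₂: 4205 (inert)
  CO₂: 0 + 1(352.1) = 352.1
  H₂O: 0 + 2(352.1) = 704.2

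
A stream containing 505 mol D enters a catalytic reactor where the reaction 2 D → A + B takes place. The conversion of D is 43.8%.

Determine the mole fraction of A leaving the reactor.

D reacted = 0.438 × 505 = 221.2 mol; ν_D = −2, so ξ = 221.2/2 = 110.6 mol.
Outlet amounts (n = n₀ + ν ξ):
  D: 505 − 2(110.6) = 283.8
  A: 0 + 1(110.6) = 110.6
  B: 0 + 1(110.6) = 110.6
Total out = 505 mol; y_A = 110.6 / 505 = 0.219.

0.219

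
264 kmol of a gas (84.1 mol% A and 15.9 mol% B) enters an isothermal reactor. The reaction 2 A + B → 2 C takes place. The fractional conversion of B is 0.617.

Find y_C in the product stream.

B reacted = 0.617 × 41.98 = 25.9 kmol; ν_B = −1, so ξ = 25.9/1 = 25.9 kmol.
Outlet amounts (n = n₀ + ν ξ):
  A: 222 − 2(25.9) = 170.2
  B: 41.98 − 1(25.9) = 16.08
  C: 0 + 2(25.9) = 51.8
Total out = 238.1 kmol; y_C = 51.8 / 238.1 = 0.2175.

0.218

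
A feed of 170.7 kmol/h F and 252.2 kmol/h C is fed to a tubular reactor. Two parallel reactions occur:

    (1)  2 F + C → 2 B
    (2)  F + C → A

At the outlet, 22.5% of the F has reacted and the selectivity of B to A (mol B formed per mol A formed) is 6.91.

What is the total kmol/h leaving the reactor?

401 kmol/h

Conversion of F: F consumed = 0.225 × 170.7 = 38.41 kmol/h = 2ξ₁ + 1ξ₂.
Selectivity: 2ξ₁ / (1ξ₂) = 6.91 → ξ₁ = 3.455 ξ₂.
Substitute: (2·3.455 + 1) ξ₂ = 38.41 → ξ₂ = 4.856 kmol/h, ξ₁ = 16.78 kmol/h.
Outlet amounts (n = n₀ + Σ ν·ξ):
  F: 170.7 − 2(16.78) − 1(4.856) = 132.3
  C: 252.2 − 1(16.78) − 1(4.856) = 230.6
  B: 0 + 2(16.78) = 33.55
  A: 0 + 1(4.856) = 4.856
Total out = 132.3 + 230.6 + 33.55 + 4.856 = 401.3 kmol/h.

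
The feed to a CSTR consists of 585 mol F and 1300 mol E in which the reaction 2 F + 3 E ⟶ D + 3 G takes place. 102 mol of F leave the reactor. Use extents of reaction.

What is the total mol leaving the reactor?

1640 mol

For F: n = n₀ − 2ξ → 102 = 585 − 2ξ, giving ξ = 241.5 mol.
Outlet amounts (n = n₀ + ν ξ):
  F: 585 − 2(241.5) = 102
  E: 1300 − 3(241.5) = 575.5
  D: 0 + 1(241.5) = 241.5
  G: 0 + 3(241.5) = 724.5
Total out = 102 + 575.5 + 241.5 + 724.5 = 1644 mol.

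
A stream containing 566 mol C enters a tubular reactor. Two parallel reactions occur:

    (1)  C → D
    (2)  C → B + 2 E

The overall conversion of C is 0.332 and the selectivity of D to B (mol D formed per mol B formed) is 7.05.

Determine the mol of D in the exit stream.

Conversion of C: C consumed = 0.332 × 566 = 187.9 mol = 1ξ₁ + 1ξ₂.
Selectivity: 1ξ₁ / (1ξ₂) = 7.05 → ξ₁ = 7.05 ξ₂.
Substitute: (1·7.05 + 1) ξ₂ = 187.9 → ξ₂ = 23.34 mol, ξ₁ = 164.6 mol.
Outlet amounts (n = n₀ + Σ ν·ξ):
  C: 566 − 1(164.6) − 1(23.34) = 378.1
  D: 0 + 1(164.6) = 164.6
  B: 0 + 1(23.34) = 23.34
  E: 0 + 2(23.34) = 46.69

165 mol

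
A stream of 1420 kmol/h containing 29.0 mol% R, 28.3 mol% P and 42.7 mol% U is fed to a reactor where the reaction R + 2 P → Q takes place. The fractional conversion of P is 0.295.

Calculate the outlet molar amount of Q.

P reacted = 0.295 × 401.9 = 118.5 kmol/h; ν_P = −2, so ξ = 118.5/2 = 59.27 kmol/h.
Outlet amounts (n = n₀ + ν ξ):
  R: 411.8 − 1(59.27) = 352.5
  P: 401.9 − 2(59.27) = 283.3
  Q: 0 + 1(59.27) = 59.27
  U: 606.3 (inert)

59.3 kmol/h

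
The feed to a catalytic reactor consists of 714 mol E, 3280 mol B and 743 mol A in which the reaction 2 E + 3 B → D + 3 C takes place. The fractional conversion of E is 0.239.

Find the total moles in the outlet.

4650 mol

E reacted = 0.239 × 714 = 170.6 mol; ν_E = −2, so ξ = 170.6/2 = 85.32 mol.
Outlet amounts (n = n₀ + ν ξ):
  E: 714 − 2(85.32) = 543.4
  B: 3280 − 3(85.32) = 3024
  D: 0 + 1(85.32) = 85.32
  C: 0 + 3(85.32) = 256
  A: 743 (inert)
Total out = 543.4 + 3024 + 85.32 + 256 + 743 = 4652 mol.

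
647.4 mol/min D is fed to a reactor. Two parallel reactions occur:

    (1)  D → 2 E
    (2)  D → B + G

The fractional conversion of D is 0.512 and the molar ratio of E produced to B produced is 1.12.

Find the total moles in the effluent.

Conversion of D: D consumed = 0.512 × 647.4 = 331.5 mol/min = 1ξ₁ + 1ξ₂.
Selectivity: 2ξ₁ / (1ξ₂) = 1.12 → ξ₁ = 0.56 ξ₂.
Substitute: (1·0.56 + 1) ξ₂ = 331.5 → ξ₂ = 212.5 mol/min, ξ₁ = 119 mol/min.
Outlet amounts (n = n₀ + Σ ν·ξ):
  D: 647.4 − 1(119) − 1(212.5) = 315.9
  E: 0 + 2(119) = 238
  B: 0 + 1(212.5) = 212.5
  G: 0 + 1(212.5) = 212.5
Total out = 315.9 + 238 + 212.5 + 212.5 = 978.9 mol/min.

979 mol/min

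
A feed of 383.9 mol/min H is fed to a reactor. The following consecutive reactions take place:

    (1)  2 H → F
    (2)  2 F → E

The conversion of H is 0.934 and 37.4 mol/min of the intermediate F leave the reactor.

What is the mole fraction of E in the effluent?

0.531

Conversion of H: H consumed = 2ξ₁ = 0.934 × 383.9 → ξ₁ = 179.3 mol/min.
F balance: n_F = 0 + 1ξ₁ − 2ξ₂ = 37.4 → ξ₂ = (1·179.3 − 37.4)/2 = 70.94 mol/min.
Outlet amounts (n = n₀ + Σ ν·ξ):
  H: 383.9 − 2(179.3) = 25.34
  F: 0 + 1(179.3) − 2(70.94) = 37.4
  E: 0 + 1(70.94) = 70.94
Total out = 133.7 mol/min; y_E = 70.94 / 133.7 = 0.5307.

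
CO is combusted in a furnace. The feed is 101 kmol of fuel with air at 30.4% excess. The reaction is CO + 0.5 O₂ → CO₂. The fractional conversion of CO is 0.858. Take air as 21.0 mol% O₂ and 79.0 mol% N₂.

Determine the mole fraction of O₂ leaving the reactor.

Stoichiometric O₂ = 0.5 × 101 = 50.5 kmol; O₂ fed = 50.5 × 1.304 = 65.85 kmol.
N₂ fed = 65.85 × 79/21 = 247.7 kmol.
Fuel reacted = 0.858 × 101 → ξ = 86.66 kmol.
Outlet (n = n₀ + ν ξ):
  CO: 101 − 1(86.66) = 14.34
  O₂: 65.85 − 0.5(86.66) = 22.52
  N₂: 247.7 (inert)
  CO₂: 0 + 1(86.66) = 86.66
Total out = 371.3 kmol; y_O₂ = 22.52 / 371.3 = 0.06067.

0.0607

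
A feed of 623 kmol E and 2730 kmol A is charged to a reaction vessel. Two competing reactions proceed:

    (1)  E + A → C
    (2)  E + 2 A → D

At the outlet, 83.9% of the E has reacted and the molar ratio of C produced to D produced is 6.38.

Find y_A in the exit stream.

Conversion of E: E consumed = 0.839 × 623 = 522.7 kmol = 1ξ₁ + 1ξ₂.
Selectivity: 1ξ₁ / (1ξ₂) = 6.38 → ξ₁ = 6.38 ξ₂.
Substitute: (1·6.38 + 1) ξ₂ = 522.7 → ξ₂ = 70.83 kmol, ξ₁ = 451.9 kmol.
Outlet amounts (n = n₀ + Σ ν·ξ):
  E: 623 − 1(451.9) − 1(70.83) = 100.3
  A: 2730 − 1(451.9) − 2(70.83) = 2136
  C: 0 + 1(451.9) = 451.9
  D: 0 + 1(70.83) = 70.83
Total out = 2759 kmol; y_A = 2136 / 2759 = 0.7742.

0.774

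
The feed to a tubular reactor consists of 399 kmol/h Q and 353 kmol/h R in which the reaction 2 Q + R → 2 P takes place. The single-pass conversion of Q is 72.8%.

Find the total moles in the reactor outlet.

Q reacted = 0.728 × 399 = 290.5 kmol/h; ν_Q = −2, so ξ = 290.5/2 = 145.2 kmol/h.
Outlet amounts (n = n₀ + ν ξ):
  Q: 399 − 2(145.2) = 108.5
  R: 353 − 1(145.2) = 207.8
  P: 0 + 2(145.2) = 290.5
Total out = 108.5 + 207.8 + 290.5 = 606.8 kmol/h.

607 kmol/h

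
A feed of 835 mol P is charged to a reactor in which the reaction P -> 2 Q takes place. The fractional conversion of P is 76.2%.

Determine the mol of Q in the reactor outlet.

P reacted = 0.762 × 835 = 636.3 mol; ν_P = −1, so ξ = 636.3/1 = 636.3 mol.
Outlet amounts (n = n₀ + ν ξ):
  P: 835 − 1(636.3) = 198.7
  Q: 0 + 2(636.3) = 1273

1270 mol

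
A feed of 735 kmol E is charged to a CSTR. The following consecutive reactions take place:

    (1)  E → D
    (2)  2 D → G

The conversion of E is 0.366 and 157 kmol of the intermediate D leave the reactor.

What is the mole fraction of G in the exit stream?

Conversion of E: E consumed = 1ξ₁ = 0.366 × 735 → ξ₁ = 269 kmol.
D balance: n_D = 0 + 1ξ₁ − 2ξ₂ = 157 → ξ₂ = (1·269 − 157)/2 = 56 kmol.
Outlet amounts (n = n₀ + Σ ν·ξ):
  E: 735 − 1(269) = 466
  D: 0 + 1(269) − 2(56) = 157
  G: 0 + 1(56) = 56
Total out = 679 kmol; y_G = 56 / 679 = 0.08248.

0.0825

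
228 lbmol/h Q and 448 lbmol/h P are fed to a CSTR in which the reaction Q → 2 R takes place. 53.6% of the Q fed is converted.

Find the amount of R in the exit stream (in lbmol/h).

Q reacted = 0.536 × 228 = 122.2 lbmol/h; ν_Q = −1, so ξ = 122.2/1 = 122.2 lbmol/h.
Outlet amounts (n = n₀ + ν ξ):
  Q: 228 − 1(122.2) = 105.8
  R: 0 + 2(122.2) = 244.4
  P: 448 (inert)

244 lbmol/h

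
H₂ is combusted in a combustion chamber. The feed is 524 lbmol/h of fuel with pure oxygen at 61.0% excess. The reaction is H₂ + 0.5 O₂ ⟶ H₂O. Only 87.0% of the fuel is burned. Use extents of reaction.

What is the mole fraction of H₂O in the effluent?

Stoichiometric O₂ = 0.5 × 524 = 262 lbmol/h; O₂ fed = 262 × 1.610 = 421.8 lbmol/h.
Fuel reacted = 0.87 × 524 → ξ = 455.9 lbmol/h.
Outlet (n = n₀ + ν ξ):
  H₂: 524 − 1(455.9) = 68.12
  O₂: 421.8 − 0.5(455.9) = 193.9
  H₂O: 0 + 1(455.9) = 455.9
Total out = 717.9 lbmol/h; y_H₂O = 455.9 / 717.9 = 0.635.

0.635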